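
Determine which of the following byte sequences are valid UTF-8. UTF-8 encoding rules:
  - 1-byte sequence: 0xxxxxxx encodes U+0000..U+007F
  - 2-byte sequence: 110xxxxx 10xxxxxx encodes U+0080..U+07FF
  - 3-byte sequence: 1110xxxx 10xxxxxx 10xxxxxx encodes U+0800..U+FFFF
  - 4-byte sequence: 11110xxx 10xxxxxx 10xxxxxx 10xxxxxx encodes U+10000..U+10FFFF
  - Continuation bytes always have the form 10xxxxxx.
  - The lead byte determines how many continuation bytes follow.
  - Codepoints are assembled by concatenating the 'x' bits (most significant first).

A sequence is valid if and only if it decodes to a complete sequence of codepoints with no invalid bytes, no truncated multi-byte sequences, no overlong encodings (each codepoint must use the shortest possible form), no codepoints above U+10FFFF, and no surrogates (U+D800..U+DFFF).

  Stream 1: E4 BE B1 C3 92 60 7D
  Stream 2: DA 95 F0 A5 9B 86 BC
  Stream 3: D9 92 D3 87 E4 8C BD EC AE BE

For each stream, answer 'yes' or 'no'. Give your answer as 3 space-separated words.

Answer: yes no yes

Derivation:
Stream 1: decodes cleanly. VALID
Stream 2: error at byte offset 6. INVALID
Stream 3: decodes cleanly. VALID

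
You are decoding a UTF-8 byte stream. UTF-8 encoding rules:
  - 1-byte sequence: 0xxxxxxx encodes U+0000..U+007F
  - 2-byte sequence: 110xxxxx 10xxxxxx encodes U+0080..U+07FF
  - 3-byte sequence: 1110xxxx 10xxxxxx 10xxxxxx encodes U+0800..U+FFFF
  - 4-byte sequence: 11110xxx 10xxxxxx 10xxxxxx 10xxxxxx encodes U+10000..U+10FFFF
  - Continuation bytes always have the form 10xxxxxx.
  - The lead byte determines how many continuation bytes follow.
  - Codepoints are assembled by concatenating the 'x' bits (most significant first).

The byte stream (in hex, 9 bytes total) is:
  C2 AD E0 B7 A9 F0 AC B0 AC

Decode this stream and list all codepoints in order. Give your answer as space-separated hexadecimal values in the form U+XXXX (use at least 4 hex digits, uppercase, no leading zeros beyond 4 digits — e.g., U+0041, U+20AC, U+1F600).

Answer: U+00AD U+0DE9 U+2CC2C

Derivation:
Byte[0]=C2: 2-byte lead, need 1 cont bytes. acc=0x2
Byte[1]=AD: continuation. acc=(acc<<6)|0x2D=0xAD
Completed: cp=U+00AD (starts at byte 0)
Byte[2]=E0: 3-byte lead, need 2 cont bytes. acc=0x0
Byte[3]=B7: continuation. acc=(acc<<6)|0x37=0x37
Byte[4]=A9: continuation. acc=(acc<<6)|0x29=0xDE9
Completed: cp=U+0DE9 (starts at byte 2)
Byte[5]=F0: 4-byte lead, need 3 cont bytes. acc=0x0
Byte[6]=AC: continuation. acc=(acc<<6)|0x2C=0x2C
Byte[7]=B0: continuation. acc=(acc<<6)|0x30=0xB30
Byte[8]=AC: continuation. acc=(acc<<6)|0x2C=0x2CC2C
Completed: cp=U+2CC2C (starts at byte 5)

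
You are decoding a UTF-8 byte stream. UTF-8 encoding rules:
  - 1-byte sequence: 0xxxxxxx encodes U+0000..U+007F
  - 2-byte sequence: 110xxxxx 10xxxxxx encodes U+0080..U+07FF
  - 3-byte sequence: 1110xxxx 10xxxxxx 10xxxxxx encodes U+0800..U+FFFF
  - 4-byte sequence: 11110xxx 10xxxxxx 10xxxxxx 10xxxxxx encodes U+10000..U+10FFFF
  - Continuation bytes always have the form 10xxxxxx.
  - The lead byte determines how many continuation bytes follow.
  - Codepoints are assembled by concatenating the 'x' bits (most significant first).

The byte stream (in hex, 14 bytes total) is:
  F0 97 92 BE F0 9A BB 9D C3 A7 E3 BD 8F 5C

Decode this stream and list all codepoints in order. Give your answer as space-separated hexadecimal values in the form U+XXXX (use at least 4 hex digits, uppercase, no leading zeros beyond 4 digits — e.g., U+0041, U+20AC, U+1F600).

Byte[0]=F0: 4-byte lead, need 3 cont bytes. acc=0x0
Byte[1]=97: continuation. acc=(acc<<6)|0x17=0x17
Byte[2]=92: continuation. acc=(acc<<6)|0x12=0x5D2
Byte[3]=BE: continuation. acc=(acc<<6)|0x3E=0x174BE
Completed: cp=U+174BE (starts at byte 0)
Byte[4]=F0: 4-byte lead, need 3 cont bytes. acc=0x0
Byte[5]=9A: continuation. acc=(acc<<6)|0x1A=0x1A
Byte[6]=BB: continuation. acc=(acc<<6)|0x3B=0x6BB
Byte[7]=9D: continuation. acc=(acc<<6)|0x1D=0x1AEDD
Completed: cp=U+1AEDD (starts at byte 4)
Byte[8]=C3: 2-byte lead, need 1 cont bytes. acc=0x3
Byte[9]=A7: continuation. acc=(acc<<6)|0x27=0xE7
Completed: cp=U+00E7 (starts at byte 8)
Byte[10]=E3: 3-byte lead, need 2 cont bytes. acc=0x3
Byte[11]=BD: continuation. acc=(acc<<6)|0x3D=0xFD
Byte[12]=8F: continuation. acc=(acc<<6)|0x0F=0x3F4F
Completed: cp=U+3F4F (starts at byte 10)
Byte[13]=5C: 1-byte ASCII. cp=U+005C

Answer: U+174BE U+1AEDD U+00E7 U+3F4F U+005C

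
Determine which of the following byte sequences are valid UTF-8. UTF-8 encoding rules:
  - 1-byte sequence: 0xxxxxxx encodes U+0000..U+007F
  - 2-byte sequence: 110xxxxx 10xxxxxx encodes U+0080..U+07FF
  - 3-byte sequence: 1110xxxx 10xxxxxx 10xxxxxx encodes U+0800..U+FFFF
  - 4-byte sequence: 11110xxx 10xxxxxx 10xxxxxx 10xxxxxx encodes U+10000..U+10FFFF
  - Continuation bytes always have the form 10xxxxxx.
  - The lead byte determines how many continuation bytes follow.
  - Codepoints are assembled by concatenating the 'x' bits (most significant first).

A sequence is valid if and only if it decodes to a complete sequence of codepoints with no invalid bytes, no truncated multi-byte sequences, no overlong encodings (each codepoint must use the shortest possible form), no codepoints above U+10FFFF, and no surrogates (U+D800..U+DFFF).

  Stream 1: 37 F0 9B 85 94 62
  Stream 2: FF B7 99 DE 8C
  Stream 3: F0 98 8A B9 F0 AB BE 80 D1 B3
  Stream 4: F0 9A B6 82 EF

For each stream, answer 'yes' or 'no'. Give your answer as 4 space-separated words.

Answer: yes no yes no

Derivation:
Stream 1: decodes cleanly. VALID
Stream 2: error at byte offset 0. INVALID
Stream 3: decodes cleanly. VALID
Stream 4: error at byte offset 5. INVALID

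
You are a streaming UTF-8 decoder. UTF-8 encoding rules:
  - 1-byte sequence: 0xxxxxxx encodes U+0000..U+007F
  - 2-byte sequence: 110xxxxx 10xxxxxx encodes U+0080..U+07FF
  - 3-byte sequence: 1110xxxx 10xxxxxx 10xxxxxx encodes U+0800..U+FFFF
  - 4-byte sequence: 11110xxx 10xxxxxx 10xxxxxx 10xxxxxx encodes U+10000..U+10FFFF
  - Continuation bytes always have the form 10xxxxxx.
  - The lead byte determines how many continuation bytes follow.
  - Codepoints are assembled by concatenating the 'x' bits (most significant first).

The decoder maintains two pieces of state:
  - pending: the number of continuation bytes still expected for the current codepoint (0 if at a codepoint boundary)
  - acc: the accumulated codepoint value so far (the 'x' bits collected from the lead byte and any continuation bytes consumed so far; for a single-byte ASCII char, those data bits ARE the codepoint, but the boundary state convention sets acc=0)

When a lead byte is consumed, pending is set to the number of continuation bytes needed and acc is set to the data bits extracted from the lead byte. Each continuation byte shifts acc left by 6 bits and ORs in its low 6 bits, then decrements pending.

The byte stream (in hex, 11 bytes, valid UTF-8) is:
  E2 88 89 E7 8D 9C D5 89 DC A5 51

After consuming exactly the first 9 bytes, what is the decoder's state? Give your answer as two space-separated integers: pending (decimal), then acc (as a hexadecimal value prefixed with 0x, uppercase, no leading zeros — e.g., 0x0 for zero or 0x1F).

Answer: 1 0x1C

Derivation:
Byte[0]=E2: 3-byte lead. pending=2, acc=0x2
Byte[1]=88: continuation. acc=(acc<<6)|0x08=0x88, pending=1
Byte[2]=89: continuation. acc=(acc<<6)|0x09=0x2209, pending=0
Byte[3]=E7: 3-byte lead. pending=2, acc=0x7
Byte[4]=8D: continuation. acc=(acc<<6)|0x0D=0x1CD, pending=1
Byte[5]=9C: continuation. acc=(acc<<6)|0x1C=0x735C, pending=0
Byte[6]=D5: 2-byte lead. pending=1, acc=0x15
Byte[7]=89: continuation. acc=(acc<<6)|0x09=0x549, pending=0
Byte[8]=DC: 2-byte lead. pending=1, acc=0x1C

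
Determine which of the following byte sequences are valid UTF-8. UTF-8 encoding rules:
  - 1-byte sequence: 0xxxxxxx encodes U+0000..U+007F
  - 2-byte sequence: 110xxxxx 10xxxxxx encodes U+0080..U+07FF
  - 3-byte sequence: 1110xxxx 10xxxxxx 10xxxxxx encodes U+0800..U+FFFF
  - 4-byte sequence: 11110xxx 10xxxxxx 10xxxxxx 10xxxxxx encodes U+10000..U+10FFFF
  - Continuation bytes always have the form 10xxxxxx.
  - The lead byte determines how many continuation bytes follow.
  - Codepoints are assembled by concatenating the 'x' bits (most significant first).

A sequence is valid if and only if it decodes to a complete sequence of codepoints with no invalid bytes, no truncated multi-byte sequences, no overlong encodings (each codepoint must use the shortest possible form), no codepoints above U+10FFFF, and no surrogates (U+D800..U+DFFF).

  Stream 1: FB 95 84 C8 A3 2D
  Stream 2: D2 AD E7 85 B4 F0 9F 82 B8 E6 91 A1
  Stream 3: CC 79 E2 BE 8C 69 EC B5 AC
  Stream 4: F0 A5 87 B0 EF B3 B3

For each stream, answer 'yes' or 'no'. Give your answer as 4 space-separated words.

Answer: no yes no yes

Derivation:
Stream 1: error at byte offset 0. INVALID
Stream 2: decodes cleanly. VALID
Stream 3: error at byte offset 1. INVALID
Stream 4: decodes cleanly. VALID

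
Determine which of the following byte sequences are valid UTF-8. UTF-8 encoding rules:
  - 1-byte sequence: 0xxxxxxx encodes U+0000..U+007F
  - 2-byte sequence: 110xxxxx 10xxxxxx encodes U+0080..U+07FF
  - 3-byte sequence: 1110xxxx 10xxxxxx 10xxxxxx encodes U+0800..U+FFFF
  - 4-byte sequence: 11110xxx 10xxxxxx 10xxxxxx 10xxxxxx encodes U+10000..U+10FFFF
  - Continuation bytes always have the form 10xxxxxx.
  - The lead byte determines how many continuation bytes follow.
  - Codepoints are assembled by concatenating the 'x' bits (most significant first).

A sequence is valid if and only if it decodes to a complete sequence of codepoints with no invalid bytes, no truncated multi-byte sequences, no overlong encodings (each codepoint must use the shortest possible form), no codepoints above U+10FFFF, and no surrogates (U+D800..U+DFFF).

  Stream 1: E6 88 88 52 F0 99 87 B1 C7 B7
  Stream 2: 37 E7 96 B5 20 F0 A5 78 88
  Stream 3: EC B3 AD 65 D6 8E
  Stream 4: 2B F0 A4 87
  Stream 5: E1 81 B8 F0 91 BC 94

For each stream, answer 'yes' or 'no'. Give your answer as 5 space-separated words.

Stream 1: decodes cleanly. VALID
Stream 2: error at byte offset 7. INVALID
Stream 3: decodes cleanly. VALID
Stream 4: error at byte offset 4. INVALID
Stream 5: decodes cleanly. VALID

Answer: yes no yes no yes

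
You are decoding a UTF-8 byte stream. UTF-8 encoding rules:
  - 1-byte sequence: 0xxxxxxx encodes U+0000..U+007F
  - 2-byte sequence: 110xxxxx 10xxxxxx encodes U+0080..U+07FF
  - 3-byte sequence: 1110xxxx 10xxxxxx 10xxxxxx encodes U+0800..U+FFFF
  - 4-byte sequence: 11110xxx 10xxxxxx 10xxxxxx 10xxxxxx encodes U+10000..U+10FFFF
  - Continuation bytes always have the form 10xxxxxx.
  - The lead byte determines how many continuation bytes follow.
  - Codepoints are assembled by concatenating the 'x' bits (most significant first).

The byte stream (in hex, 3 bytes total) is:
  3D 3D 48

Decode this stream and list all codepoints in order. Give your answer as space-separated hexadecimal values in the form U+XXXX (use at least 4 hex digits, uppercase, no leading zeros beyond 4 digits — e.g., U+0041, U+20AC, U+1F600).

Answer: U+003D U+003D U+0048

Derivation:
Byte[0]=3D: 1-byte ASCII. cp=U+003D
Byte[1]=3D: 1-byte ASCII. cp=U+003D
Byte[2]=48: 1-byte ASCII. cp=U+0048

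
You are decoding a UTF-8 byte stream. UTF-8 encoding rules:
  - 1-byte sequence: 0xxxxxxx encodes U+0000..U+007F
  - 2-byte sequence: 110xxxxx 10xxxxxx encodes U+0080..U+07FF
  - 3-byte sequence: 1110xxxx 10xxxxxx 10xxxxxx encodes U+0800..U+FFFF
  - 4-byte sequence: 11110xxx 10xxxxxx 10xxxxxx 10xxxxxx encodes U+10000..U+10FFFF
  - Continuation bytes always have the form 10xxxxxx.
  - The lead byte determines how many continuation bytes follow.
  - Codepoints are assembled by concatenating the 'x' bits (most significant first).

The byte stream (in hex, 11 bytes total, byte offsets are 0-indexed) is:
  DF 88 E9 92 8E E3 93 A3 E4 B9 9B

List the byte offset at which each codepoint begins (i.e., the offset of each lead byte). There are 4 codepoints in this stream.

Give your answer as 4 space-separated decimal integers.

Byte[0]=DF: 2-byte lead, need 1 cont bytes. acc=0x1F
Byte[1]=88: continuation. acc=(acc<<6)|0x08=0x7C8
Completed: cp=U+07C8 (starts at byte 0)
Byte[2]=E9: 3-byte lead, need 2 cont bytes. acc=0x9
Byte[3]=92: continuation. acc=(acc<<6)|0x12=0x252
Byte[4]=8E: continuation. acc=(acc<<6)|0x0E=0x948E
Completed: cp=U+948E (starts at byte 2)
Byte[5]=E3: 3-byte lead, need 2 cont bytes. acc=0x3
Byte[6]=93: continuation. acc=(acc<<6)|0x13=0xD3
Byte[7]=A3: continuation. acc=(acc<<6)|0x23=0x34E3
Completed: cp=U+34E3 (starts at byte 5)
Byte[8]=E4: 3-byte lead, need 2 cont bytes. acc=0x4
Byte[9]=B9: continuation. acc=(acc<<6)|0x39=0x139
Byte[10]=9B: continuation. acc=(acc<<6)|0x1B=0x4E5B
Completed: cp=U+4E5B (starts at byte 8)

Answer: 0 2 5 8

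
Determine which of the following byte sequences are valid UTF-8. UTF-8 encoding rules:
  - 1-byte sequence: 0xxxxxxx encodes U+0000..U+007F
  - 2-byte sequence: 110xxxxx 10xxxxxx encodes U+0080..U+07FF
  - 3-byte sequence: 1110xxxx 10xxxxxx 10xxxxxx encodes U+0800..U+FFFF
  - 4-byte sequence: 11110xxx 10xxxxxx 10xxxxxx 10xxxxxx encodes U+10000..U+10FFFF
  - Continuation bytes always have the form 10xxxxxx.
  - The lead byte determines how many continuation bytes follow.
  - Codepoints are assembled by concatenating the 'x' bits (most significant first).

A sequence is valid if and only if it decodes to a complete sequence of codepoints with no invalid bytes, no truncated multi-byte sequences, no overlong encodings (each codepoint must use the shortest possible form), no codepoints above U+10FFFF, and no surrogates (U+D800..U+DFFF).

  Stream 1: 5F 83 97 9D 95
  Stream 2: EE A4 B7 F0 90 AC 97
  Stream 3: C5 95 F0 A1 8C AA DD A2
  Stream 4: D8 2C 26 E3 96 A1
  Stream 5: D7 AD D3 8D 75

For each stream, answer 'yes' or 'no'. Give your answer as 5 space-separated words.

Stream 1: error at byte offset 1. INVALID
Stream 2: decodes cleanly. VALID
Stream 3: decodes cleanly. VALID
Stream 4: error at byte offset 1. INVALID
Stream 5: decodes cleanly. VALID

Answer: no yes yes no yes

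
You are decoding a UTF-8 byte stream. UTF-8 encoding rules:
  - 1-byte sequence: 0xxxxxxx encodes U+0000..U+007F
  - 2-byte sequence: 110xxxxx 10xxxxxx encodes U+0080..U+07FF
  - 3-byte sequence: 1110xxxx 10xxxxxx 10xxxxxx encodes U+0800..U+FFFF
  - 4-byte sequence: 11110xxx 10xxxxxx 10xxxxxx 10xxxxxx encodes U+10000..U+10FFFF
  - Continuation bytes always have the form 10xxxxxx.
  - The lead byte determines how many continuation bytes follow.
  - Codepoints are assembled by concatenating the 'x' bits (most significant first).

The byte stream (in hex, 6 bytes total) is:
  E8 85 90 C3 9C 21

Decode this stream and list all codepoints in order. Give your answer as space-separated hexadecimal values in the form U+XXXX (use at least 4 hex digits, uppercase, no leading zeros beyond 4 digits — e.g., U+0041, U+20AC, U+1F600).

Byte[0]=E8: 3-byte lead, need 2 cont bytes. acc=0x8
Byte[1]=85: continuation. acc=(acc<<6)|0x05=0x205
Byte[2]=90: continuation. acc=(acc<<6)|0x10=0x8150
Completed: cp=U+8150 (starts at byte 0)
Byte[3]=C3: 2-byte lead, need 1 cont bytes. acc=0x3
Byte[4]=9C: continuation. acc=(acc<<6)|0x1C=0xDC
Completed: cp=U+00DC (starts at byte 3)
Byte[5]=21: 1-byte ASCII. cp=U+0021

Answer: U+8150 U+00DC U+0021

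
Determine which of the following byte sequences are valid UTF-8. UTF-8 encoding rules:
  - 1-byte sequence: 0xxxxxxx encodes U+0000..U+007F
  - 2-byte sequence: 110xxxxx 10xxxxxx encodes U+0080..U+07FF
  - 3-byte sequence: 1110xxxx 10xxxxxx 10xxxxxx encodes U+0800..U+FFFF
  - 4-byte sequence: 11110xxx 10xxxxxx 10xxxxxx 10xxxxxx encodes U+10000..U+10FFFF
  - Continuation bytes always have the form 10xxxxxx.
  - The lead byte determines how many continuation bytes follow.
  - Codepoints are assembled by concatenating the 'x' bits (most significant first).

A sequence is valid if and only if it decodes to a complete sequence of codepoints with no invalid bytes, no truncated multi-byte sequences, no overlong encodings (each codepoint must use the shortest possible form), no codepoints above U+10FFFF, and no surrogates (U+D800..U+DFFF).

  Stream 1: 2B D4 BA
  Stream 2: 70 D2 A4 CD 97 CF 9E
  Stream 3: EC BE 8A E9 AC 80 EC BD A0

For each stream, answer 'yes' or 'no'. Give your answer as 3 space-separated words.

Answer: yes yes yes

Derivation:
Stream 1: decodes cleanly. VALID
Stream 2: decodes cleanly. VALID
Stream 3: decodes cleanly. VALID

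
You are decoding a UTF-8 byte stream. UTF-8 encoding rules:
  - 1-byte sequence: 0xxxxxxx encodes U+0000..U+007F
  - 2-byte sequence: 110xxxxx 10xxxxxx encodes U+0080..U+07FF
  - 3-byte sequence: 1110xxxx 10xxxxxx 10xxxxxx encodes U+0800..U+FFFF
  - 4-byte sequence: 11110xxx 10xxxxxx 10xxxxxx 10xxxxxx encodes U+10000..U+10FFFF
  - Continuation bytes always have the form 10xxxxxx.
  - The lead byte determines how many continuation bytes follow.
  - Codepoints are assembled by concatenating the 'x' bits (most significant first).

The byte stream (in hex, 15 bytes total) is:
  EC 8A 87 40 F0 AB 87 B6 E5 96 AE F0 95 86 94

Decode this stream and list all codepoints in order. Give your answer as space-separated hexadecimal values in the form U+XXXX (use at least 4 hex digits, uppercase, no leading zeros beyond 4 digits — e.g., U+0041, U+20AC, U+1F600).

Answer: U+C287 U+0040 U+2B1F6 U+55AE U+15194

Derivation:
Byte[0]=EC: 3-byte lead, need 2 cont bytes. acc=0xC
Byte[1]=8A: continuation. acc=(acc<<6)|0x0A=0x30A
Byte[2]=87: continuation. acc=(acc<<6)|0x07=0xC287
Completed: cp=U+C287 (starts at byte 0)
Byte[3]=40: 1-byte ASCII. cp=U+0040
Byte[4]=F0: 4-byte lead, need 3 cont bytes. acc=0x0
Byte[5]=AB: continuation. acc=(acc<<6)|0x2B=0x2B
Byte[6]=87: continuation. acc=(acc<<6)|0x07=0xAC7
Byte[7]=B6: continuation. acc=(acc<<6)|0x36=0x2B1F6
Completed: cp=U+2B1F6 (starts at byte 4)
Byte[8]=E5: 3-byte lead, need 2 cont bytes. acc=0x5
Byte[9]=96: continuation. acc=(acc<<6)|0x16=0x156
Byte[10]=AE: continuation. acc=(acc<<6)|0x2E=0x55AE
Completed: cp=U+55AE (starts at byte 8)
Byte[11]=F0: 4-byte lead, need 3 cont bytes. acc=0x0
Byte[12]=95: continuation. acc=(acc<<6)|0x15=0x15
Byte[13]=86: continuation. acc=(acc<<6)|0x06=0x546
Byte[14]=94: continuation. acc=(acc<<6)|0x14=0x15194
Completed: cp=U+15194 (starts at byte 11)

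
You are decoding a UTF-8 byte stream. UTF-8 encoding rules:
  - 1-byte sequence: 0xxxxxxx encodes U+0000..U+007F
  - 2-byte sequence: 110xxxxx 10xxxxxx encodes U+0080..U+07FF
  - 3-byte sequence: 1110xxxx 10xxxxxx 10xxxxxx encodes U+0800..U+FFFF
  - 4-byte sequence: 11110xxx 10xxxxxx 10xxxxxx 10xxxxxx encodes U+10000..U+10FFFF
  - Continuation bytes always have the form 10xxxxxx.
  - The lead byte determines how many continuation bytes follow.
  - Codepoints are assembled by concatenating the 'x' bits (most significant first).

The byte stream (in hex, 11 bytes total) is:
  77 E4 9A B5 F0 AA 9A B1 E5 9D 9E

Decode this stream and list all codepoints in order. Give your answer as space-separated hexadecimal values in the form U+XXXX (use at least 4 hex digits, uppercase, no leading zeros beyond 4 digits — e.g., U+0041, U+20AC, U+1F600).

Answer: U+0077 U+46B5 U+2A6B1 U+575E

Derivation:
Byte[0]=77: 1-byte ASCII. cp=U+0077
Byte[1]=E4: 3-byte lead, need 2 cont bytes. acc=0x4
Byte[2]=9A: continuation. acc=(acc<<6)|0x1A=0x11A
Byte[3]=B5: continuation. acc=(acc<<6)|0x35=0x46B5
Completed: cp=U+46B5 (starts at byte 1)
Byte[4]=F0: 4-byte lead, need 3 cont bytes. acc=0x0
Byte[5]=AA: continuation. acc=(acc<<6)|0x2A=0x2A
Byte[6]=9A: continuation. acc=(acc<<6)|0x1A=0xA9A
Byte[7]=B1: continuation. acc=(acc<<6)|0x31=0x2A6B1
Completed: cp=U+2A6B1 (starts at byte 4)
Byte[8]=E5: 3-byte lead, need 2 cont bytes. acc=0x5
Byte[9]=9D: continuation. acc=(acc<<6)|0x1D=0x15D
Byte[10]=9E: continuation. acc=(acc<<6)|0x1E=0x575E
Completed: cp=U+575E (starts at byte 8)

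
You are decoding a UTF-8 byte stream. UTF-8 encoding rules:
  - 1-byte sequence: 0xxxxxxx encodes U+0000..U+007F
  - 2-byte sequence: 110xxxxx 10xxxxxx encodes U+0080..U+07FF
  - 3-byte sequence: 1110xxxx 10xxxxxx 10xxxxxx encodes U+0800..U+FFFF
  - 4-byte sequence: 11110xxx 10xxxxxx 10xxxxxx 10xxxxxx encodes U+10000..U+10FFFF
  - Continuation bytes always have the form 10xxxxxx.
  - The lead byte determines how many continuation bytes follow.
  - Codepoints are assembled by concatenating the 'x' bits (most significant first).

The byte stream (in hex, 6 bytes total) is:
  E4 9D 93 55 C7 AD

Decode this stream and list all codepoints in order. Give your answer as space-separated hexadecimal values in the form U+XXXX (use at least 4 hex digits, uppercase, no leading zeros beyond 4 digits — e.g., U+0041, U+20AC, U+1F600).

Byte[0]=E4: 3-byte lead, need 2 cont bytes. acc=0x4
Byte[1]=9D: continuation. acc=(acc<<6)|0x1D=0x11D
Byte[2]=93: continuation. acc=(acc<<6)|0x13=0x4753
Completed: cp=U+4753 (starts at byte 0)
Byte[3]=55: 1-byte ASCII. cp=U+0055
Byte[4]=C7: 2-byte lead, need 1 cont bytes. acc=0x7
Byte[5]=AD: continuation. acc=(acc<<6)|0x2D=0x1ED
Completed: cp=U+01ED (starts at byte 4)

Answer: U+4753 U+0055 U+01ED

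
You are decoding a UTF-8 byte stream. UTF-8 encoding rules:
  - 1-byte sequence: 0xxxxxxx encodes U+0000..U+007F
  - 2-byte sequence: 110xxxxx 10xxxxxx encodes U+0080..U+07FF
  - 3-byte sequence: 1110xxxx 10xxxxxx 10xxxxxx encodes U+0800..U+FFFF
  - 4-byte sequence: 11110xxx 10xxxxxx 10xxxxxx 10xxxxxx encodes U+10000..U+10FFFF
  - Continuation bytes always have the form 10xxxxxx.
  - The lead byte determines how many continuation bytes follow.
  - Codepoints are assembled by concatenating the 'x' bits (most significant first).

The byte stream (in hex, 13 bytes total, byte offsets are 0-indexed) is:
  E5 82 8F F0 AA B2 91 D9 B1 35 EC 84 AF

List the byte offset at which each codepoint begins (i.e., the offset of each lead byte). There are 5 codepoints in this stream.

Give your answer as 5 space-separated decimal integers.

Byte[0]=E5: 3-byte lead, need 2 cont bytes. acc=0x5
Byte[1]=82: continuation. acc=(acc<<6)|0x02=0x142
Byte[2]=8F: continuation. acc=(acc<<6)|0x0F=0x508F
Completed: cp=U+508F (starts at byte 0)
Byte[3]=F0: 4-byte lead, need 3 cont bytes. acc=0x0
Byte[4]=AA: continuation. acc=(acc<<6)|0x2A=0x2A
Byte[5]=B2: continuation. acc=(acc<<6)|0x32=0xAB2
Byte[6]=91: continuation. acc=(acc<<6)|0x11=0x2AC91
Completed: cp=U+2AC91 (starts at byte 3)
Byte[7]=D9: 2-byte lead, need 1 cont bytes. acc=0x19
Byte[8]=B1: continuation. acc=(acc<<6)|0x31=0x671
Completed: cp=U+0671 (starts at byte 7)
Byte[9]=35: 1-byte ASCII. cp=U+0035
Byte[10]=EC: 3-byte lead, need 2 cont bytes. acc=0xC
Byte[11]=84: continuation. acc=(acc<<6)|0x04=0x304
Byte[12]=AF: continuation. acc=(acc<<6)|0x2F=0xC12F
Completed: cp=U+C12F (starts at byte 10)

Answer: 0 3 7 9 10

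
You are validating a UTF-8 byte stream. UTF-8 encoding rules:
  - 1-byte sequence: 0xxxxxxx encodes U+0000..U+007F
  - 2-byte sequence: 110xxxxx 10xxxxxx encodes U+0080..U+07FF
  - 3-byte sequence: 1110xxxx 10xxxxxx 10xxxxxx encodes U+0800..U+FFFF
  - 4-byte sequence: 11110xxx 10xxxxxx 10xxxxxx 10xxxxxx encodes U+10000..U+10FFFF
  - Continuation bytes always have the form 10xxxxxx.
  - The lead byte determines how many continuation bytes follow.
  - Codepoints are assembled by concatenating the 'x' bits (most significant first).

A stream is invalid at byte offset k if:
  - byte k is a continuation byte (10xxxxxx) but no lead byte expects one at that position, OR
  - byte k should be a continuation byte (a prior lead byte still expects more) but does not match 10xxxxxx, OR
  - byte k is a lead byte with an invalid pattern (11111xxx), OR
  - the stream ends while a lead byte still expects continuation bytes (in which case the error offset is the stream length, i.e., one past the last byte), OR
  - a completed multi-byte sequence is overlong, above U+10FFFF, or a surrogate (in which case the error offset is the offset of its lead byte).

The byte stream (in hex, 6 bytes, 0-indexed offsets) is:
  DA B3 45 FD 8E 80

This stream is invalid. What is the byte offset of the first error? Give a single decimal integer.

Byte[0]=DA: 2-byte lead, need 1 cont bytes. acc=0x1A
Byte[1]=B3: continuation. acc=(acc<<6)|0x33=0x6B3
Completed: cp=U+06B3 (starts at byte 0)
Byte[2]=45: 1-byte ASCII. cp=U+0045
Byte[3]=FD: INVALID lead byte (not 0xxx/110x/1110/11110)

Answer: 3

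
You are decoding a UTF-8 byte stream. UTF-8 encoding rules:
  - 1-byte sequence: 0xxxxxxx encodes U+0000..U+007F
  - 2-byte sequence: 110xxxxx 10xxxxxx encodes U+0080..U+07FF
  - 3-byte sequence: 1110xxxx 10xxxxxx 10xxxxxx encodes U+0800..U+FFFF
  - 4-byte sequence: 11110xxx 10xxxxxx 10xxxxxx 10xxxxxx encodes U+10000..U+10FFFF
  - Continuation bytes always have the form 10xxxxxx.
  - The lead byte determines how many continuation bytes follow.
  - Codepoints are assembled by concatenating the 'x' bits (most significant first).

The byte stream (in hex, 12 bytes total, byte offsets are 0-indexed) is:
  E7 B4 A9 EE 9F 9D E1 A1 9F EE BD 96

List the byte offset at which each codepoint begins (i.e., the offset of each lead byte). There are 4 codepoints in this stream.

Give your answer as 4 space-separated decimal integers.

Byte[0]=E7: 3-byte lead, need 2 cont bytes. acc=0x7
Byte[1]=B4: continuation. acc=(acc<<6)|0x34=0x1F4
Byte[2]=A9: continuation. acc=(acc<<6)|0x29=0x7D29
Completed: cp=U+7D29 (starts at byte 0)
Byte[3]=EE: 3-byte lead, need 2 cont bytes. acc=0xE
Byte[4]=9F: continuation. acc=(acc<<6)|0x1F=0x39F
Byte[5]=9D: continuation. acc=(acc<<6)|0x1D=0xE7DD
Completed: cp=U+E7DD (starts at byte 3)
Byte[6]=E1: 3-byte lead, need 2 cont bytes. acc=0x1
Byte[7]=A1: continuation. acc=(acc<<6)|0x21=0x61
Byte[8]=9F: continuation. acc=(acc<<6)|0x1F=0x185F
Completed: cp=U+185F (starts at byte 6)
Byte[9]=EE: 3-byte lead, need 2 cont bytes. acc=0xE
Byte[10]=BD: continuation. acc=(acc<<6)|0x3D=0x3BD
Byte[11]=96: continuation. acc=(acc<<6)|0x16=0xEF56
Completed: cp=U+EF56 (starts at byte 9)

Answer: 0 3 6 9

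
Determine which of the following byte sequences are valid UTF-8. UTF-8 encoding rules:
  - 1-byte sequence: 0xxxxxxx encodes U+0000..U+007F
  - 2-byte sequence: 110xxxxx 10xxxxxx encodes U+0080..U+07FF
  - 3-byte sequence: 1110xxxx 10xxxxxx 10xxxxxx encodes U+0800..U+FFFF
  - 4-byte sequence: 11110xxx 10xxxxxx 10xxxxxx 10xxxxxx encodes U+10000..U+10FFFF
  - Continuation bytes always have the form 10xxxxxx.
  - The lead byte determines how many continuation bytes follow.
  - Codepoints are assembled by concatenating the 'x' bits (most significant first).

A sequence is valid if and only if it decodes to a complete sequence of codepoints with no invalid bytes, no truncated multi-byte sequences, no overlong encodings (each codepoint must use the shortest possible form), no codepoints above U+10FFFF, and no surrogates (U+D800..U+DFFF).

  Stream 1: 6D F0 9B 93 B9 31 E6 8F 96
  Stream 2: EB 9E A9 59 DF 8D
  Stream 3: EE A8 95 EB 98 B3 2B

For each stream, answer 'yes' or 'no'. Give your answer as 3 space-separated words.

Stream 1: decodes cleanly. VALID
Stream 2: decodes cleanly. VALID
Stream 3: decodes cleanly. VALID

Answer: yes yes yes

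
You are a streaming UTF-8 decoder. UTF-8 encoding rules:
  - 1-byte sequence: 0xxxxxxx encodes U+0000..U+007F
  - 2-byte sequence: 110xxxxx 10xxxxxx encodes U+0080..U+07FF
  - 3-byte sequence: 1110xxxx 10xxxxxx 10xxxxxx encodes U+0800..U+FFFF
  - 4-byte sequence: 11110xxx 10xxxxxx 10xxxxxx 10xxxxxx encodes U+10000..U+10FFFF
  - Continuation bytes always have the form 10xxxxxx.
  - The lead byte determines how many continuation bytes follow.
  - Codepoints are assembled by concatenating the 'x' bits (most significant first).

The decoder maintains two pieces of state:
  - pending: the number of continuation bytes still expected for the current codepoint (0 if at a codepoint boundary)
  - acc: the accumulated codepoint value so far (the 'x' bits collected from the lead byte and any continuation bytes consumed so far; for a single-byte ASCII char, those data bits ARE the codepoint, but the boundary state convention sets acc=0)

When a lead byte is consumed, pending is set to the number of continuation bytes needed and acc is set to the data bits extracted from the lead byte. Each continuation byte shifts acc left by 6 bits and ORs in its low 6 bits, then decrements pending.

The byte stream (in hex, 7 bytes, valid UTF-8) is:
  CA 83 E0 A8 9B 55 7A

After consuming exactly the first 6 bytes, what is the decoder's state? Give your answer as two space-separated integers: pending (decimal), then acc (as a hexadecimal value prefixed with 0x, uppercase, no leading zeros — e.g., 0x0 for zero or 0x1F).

Answer: 0 0x0

Derivation:
Byte[0]=CA: 2-byte lead. pending=1, acc=0xA
Byte[1]=83: continuation. acc=(acc<<6)|0x03=0x283, pending=0
Byte[2]=E0: 3-byte lead. pending=2, acc=0x0
Byte[3]=A8: continuation. acc=(acc<<6)|0x28=0x28, pending=1
Byte[4]=9B: continuation. acc=(acc<<6)|0x1B=0xA1B, pending=0
Byte[5]=55: 1-byte. pending=0, acc=0x0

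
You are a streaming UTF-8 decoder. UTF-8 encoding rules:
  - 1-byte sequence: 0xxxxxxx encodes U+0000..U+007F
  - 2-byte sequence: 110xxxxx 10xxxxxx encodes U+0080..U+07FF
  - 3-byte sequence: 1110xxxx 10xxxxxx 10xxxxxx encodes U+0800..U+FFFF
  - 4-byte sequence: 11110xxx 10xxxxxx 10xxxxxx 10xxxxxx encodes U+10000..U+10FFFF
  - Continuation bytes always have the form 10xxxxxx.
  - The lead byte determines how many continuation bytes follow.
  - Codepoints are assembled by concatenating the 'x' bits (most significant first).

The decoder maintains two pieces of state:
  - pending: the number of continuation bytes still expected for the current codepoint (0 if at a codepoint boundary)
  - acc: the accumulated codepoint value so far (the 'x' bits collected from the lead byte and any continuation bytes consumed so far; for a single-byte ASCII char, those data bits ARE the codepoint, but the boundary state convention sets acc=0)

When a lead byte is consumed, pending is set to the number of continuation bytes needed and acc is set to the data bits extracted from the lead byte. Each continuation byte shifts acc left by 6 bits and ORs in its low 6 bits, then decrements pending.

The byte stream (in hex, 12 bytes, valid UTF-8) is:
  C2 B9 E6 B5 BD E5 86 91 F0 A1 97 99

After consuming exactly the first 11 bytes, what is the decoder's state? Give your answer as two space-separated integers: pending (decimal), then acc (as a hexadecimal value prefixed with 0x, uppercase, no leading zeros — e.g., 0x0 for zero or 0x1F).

Answer: 1 0x857

Derivation:
Byte[0]=C2: 2-byte lead. pending=1, acc=0x2
Byte[1]=B9: continuation. acc=(acc<<6)|0x39=0xB9, pending=0
Byte[2]=E6: 3-byte lead. pending=2, acc=0x6
Byte[3]=B5: continuation. acc=(acc<<6)|0x35=0x1B5, pending=1
Byte[4]=BD: continuation. acc=(acc<<6)|0x3D=0x6D7D, pending=0
Byte[5]=E5: 3-byte lead. pending=2, acc=0x5
Byte[6]=86: continuation. acc=(acc<<6)|0x06=0x146, pending=1
Byte[7]=91: continuation. acc=(acc<<6)|0x11=0x5191, pending=0
Byte[8]=F0: 4-byte lead. pending=3, acc=0x0
Byte[9]=A1: continuation. acc=(acc<<6)|0x21=0x21, pending=2
Byte[10]=97: continuation. acc=(acc<<6)|0x17=0x857, pending=1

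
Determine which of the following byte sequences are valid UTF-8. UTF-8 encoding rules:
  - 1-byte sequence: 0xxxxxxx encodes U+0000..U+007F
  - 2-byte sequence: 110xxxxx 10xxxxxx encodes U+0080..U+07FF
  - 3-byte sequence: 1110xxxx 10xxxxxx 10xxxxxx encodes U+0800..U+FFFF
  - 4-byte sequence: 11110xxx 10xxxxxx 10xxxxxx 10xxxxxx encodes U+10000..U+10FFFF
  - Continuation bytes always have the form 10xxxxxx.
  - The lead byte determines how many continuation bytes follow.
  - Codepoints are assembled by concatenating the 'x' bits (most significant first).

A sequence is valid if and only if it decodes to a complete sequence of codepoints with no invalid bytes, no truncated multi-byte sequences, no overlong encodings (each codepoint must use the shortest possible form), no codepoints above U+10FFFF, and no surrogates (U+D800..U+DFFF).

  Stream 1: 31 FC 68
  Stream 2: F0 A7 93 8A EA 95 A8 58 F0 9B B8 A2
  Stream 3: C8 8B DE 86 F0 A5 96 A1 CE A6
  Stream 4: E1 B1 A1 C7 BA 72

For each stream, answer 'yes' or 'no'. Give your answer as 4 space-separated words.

Stream 1: error at byte offset 1. INVALID
Stream 2: decodes cleanly. VALID
Stream 3: decodes cleanly. VALID
Stream 4: decodes cleanly. VALID

Answer: no yes yes yes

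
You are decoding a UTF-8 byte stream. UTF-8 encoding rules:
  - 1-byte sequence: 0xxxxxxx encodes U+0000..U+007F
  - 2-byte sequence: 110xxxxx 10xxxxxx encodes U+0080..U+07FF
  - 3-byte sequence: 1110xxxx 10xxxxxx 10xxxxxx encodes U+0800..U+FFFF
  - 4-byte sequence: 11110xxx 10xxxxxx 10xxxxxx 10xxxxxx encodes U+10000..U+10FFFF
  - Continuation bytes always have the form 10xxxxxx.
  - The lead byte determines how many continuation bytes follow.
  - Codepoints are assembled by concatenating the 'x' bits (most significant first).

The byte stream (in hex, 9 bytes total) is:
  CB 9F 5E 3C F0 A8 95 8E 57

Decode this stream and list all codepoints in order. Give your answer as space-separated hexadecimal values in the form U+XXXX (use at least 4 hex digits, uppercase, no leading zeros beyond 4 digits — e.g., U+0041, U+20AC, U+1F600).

Answer: U+02DF U+005E U+003C U+2854E U+0057

Derivation:
Byte[0]=CB: 2-byte lead, need 1 cont bytes. acc=0xB
Byte[1]=9F: continuation. acc=(acc<<6)|0x1F=0x2DF
Completed: cp=U+02DF (starts at byte 0)
Byte[2]=5E: 1-byte ASCII. cp=U+005E
Byte[3]=3C: 1-byte ASCII. cp=U+003C
Byte[4]=F0: 4-byte lead, need 3 cont bytes. acc=0x0
Byte[5]=A8: continuation. acc=(acc<<6)|0x28=0x28
Byte[6]=95: continuation. acc=(acc<<6)|0x15=0xA15
Byte[7]=8E: continuation. acc=(acc<<6)|0x0E=0x2854E
Completed: cp=U+2854E (starts at byte 4)
Byte[8]=57: 1-byte ASCII. cp=U+0057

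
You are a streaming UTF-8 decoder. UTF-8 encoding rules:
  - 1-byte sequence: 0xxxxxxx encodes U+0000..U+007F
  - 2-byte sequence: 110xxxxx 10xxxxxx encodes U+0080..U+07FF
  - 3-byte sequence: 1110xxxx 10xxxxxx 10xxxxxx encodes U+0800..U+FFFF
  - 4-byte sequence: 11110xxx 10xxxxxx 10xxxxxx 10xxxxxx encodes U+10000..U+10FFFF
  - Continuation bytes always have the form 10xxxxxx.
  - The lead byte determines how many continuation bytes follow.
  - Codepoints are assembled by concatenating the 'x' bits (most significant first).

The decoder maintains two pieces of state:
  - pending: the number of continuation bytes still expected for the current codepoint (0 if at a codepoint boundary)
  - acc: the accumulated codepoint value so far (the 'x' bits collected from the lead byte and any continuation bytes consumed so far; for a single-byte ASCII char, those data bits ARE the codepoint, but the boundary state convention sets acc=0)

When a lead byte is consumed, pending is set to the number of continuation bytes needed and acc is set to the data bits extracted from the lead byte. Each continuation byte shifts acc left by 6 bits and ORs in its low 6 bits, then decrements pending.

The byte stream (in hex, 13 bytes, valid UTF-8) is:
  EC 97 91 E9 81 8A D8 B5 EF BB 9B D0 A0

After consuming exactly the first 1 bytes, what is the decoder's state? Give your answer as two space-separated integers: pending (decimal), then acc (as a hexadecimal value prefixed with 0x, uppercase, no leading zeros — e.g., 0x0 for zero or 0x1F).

Answer: 2 0xC

Derivation:
Byte[0]=EC: 3-byte lead. pending=2, acc=0xC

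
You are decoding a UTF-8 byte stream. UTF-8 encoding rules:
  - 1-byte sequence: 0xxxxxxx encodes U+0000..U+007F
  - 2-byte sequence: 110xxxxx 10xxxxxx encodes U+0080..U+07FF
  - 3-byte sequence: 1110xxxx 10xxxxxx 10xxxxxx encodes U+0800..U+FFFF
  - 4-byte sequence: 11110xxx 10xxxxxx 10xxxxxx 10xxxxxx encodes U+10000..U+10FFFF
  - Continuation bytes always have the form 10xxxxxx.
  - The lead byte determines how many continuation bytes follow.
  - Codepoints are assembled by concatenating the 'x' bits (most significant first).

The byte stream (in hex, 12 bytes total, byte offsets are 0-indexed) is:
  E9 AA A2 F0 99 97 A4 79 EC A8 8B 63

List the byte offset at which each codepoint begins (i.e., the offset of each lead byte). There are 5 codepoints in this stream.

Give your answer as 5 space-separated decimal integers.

Byte[0]=E9: 3-byte lead, need 2 cont bytes. acc=0x9
Byte[1]=AA: continuation. acc=(acc<<6)|0x2A=0x26A
Byte[2]=A2: continuation. acc=(acc<<6)|0x22=0x9AA2
Completed: cp=U+9AA2 (starts at byte 0)
Byte[3]=F0: 4-byte lead, need 3 cont bytes. acc=0x0
Byte[4]=99: continuation. acc=(acc<<6)|0x19=0x19
Byte[5]=97: continuation. acc=(acc<<6)|0x17=0x657
Byte[6]=A4: continuation. acc=(acc<<6)|0x24=0x195E4
Completed: cp=U+195E4 (starts at byte 3)
Byte[7]=79: 1-byte ASCII. cp=U+0079
Byte[8]=EC: 3-byte lead, need 2 cont bytes. acc=0xC
Byte[9]=A8: continuation. acc=(acc<<6)|0x28=0x328
Byte[10]=8B: continuation. acc=(acc<<6)|0x0B=0xCA0B
Completed: cp=U+CA0B (starts at byte 8)
Byte[11]=63: 1-byte ASCII. cp=U+0063

Answer: 0 3 7 8 11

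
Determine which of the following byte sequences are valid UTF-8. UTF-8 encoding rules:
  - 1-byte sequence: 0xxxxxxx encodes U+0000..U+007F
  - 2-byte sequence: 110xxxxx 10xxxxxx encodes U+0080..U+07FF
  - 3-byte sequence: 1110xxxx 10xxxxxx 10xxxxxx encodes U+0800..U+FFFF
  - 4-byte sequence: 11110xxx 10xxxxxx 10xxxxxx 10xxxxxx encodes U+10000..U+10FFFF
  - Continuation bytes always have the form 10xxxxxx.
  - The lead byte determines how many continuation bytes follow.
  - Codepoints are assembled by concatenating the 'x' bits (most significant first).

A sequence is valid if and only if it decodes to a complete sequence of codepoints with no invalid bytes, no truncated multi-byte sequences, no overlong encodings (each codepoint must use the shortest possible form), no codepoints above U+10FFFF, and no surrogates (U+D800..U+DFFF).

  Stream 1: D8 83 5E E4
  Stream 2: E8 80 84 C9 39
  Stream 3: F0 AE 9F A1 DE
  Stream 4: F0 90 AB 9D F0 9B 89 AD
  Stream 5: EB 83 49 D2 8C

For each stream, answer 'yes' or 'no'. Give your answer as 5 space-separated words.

Stream 1: error at byte offset 4. INVALID
Stream 2: error at byte offset 4. INVALID
Stream 3: error at byte offset 5. INVALID
Stream 4: decodes cleanly. VALID
Stream 5: error at byte offset 2. INVALID

Answer: no no no yes no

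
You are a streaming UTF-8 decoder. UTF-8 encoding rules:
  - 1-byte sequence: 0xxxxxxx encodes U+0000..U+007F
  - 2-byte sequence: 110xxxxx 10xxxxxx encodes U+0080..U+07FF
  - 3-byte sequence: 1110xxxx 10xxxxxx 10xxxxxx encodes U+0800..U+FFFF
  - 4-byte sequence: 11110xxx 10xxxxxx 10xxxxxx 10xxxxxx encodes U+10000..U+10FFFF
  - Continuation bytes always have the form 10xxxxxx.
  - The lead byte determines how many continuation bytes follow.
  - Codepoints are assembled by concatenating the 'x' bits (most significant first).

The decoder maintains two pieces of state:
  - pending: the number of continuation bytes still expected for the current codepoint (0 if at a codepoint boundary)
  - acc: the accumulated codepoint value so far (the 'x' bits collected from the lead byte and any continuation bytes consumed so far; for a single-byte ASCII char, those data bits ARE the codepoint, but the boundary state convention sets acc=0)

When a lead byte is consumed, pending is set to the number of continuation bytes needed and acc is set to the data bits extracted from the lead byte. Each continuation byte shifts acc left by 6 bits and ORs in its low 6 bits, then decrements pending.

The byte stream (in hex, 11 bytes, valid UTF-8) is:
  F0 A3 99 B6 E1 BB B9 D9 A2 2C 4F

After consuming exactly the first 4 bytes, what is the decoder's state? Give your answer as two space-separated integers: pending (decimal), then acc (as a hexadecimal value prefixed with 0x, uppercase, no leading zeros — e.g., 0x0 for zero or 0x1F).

Answer: 0 0x23676

Derivation:
Byte[0]=F0: 4-byte lead. pending=3, acc=0x0
Byte[1]=A3: continuation. acc=(acc<<6)|0x23=0x23, pending=2
Byte[2]=99: continuation. acc=(acc<<6)|0x19=0x8D9, pending=1
Byte[3]=B6: continuation. acc=(acc<<6)|0x36=0x23676, pending=0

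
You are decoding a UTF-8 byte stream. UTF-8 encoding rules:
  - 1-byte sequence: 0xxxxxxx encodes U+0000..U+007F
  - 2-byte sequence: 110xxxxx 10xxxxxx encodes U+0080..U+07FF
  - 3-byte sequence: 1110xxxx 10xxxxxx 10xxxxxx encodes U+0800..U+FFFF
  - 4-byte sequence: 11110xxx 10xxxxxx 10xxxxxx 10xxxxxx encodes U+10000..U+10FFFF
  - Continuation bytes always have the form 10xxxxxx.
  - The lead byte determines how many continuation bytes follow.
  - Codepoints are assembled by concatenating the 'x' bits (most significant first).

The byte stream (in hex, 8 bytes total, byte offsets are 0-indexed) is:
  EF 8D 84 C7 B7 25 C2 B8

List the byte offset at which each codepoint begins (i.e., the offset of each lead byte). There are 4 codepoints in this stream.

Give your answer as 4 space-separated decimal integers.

Answer: 0 3 5 6

Derivation:
Byte[0]=EF: 3-byte lead, need 2 cont bytes. acc=0xF
Byte[1]=8D: continuation. acc=(acc<<6)|0x0D=0x3CD
Byte[2]=84: continuation. acc=(acc<<6)|0x04=0xF344
Completed: cp=U+F344 (starts at byte 0)
Byte[3]=C7: 2-byte lead, need 1 cont bytes. acc=0x7
Byte[4]=B7: continuation. acc=(acc<<6)|0x37=0x1F7
Completed: cp=U+01F7 (starts at byte 3)
Byte[5]=25: 1-byte ASCII. cp=U+0025
Byte[6]=C2: 2-byte lead, need 1 cont bytes. acc=0x2
Byte[7]=B8: continuation. acc=(acc<<6)|0x38=0xB8
Completed: cp=U+00B8 (starts at byte 6)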